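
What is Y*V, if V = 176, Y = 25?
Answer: 4400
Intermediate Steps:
Y*V = 25*176 = 4400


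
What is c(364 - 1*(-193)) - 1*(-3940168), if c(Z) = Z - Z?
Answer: 3940168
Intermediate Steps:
c(Z) = 0
c(364 - 1*(-193)) - 1*(-3940168) = 0 - 1*(-3940168) = 0 + 3940168 = 3940168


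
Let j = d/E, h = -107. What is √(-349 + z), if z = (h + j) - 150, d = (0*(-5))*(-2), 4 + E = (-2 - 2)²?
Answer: I*√606 ≈ 24.617*I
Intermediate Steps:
E = 12 (E = -4 + (-2 - 2)² = -4 + (-4)² = -4 + 16 = 12)
d = 0 (d = 0*(-2) = 0)
j = 0 (j = 0/12 = 0*(1/12) = 0)
z = -257 (z = (-107 + 0) - 150 = -107 - 150 = -257)
√(-349 + z) = √(-349 - 257) = √(-606) = I*√606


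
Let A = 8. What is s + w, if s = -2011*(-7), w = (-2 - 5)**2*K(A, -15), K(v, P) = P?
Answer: 13342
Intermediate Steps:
w = -735 (w = (-2 - 5)**2*(-15) = (-7)**2*(-15) = 49*(-15) = -735)
s = 14077
s + w = 14077 - 735 = 13342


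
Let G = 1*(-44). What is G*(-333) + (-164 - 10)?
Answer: 14478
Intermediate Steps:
G = -44
G*(-333) + (-164 - 10) = -44*(-333) + (-164 - 10) = 14652 - 174 = 14478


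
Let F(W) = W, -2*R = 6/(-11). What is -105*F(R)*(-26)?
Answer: 8190/11 ≈ 744.54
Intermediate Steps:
R = 3/11 (R = -3/(-11) = -3*(-1)/11 = -½*(-6/11) = 3/11 ≈ 0.27273)
-105*F(R)*(-26) = -105*3/11*(-26) = -315/11*(-26) = 8190/11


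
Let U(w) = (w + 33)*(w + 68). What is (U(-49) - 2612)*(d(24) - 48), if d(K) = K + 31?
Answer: -20412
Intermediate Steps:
d(K) = 31 + K
U(w) = (33 + w)*(68 + w)
(U(-49) - 2612)*(d(24) - 48) = ((2244 + (-49)² + 101*(-49)) - 2612)*((31 + 24) - 48) = ((2244 + 2401 - 4949) - 2612)*(55 - 48) = (-304 - 2612)*7 = -2916*7 = -20412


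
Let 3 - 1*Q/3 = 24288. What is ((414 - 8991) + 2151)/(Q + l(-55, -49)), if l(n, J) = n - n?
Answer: 714/8095 ≈ 0.088203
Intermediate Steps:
Q = -72855 (Q = 9 - 3*24288 = 9 - 72864 = -72855)
l(n, J) = 0
((414 - 8991) + 2151)/(Q + l(-55, -49)) = ((414 - 8991) + 2151)/(-72855 + 0) = (-8577 + 2151)/(-72855) = -6426*(-1/72855) = 714/8095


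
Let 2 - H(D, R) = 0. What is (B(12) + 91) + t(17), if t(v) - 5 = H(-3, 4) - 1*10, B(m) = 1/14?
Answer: 1233/14 ≈ 88.071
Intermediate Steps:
B(m) = 1/14
H(D, R) = 2 (H(D, R) = 2 - 1*0 = 2 + 0 = 2)
t(v) = -3 (t(v) = 5 + (2 - 1*10) = 5 + (2 - 10) = 5 - 8 = -3)
(B(12) + 91) + t(17) = (1/14 + 91) - 3 = 1275/14 - 3 = 1233/14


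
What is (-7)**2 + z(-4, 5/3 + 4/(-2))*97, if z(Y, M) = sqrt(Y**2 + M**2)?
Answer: 49 + 97*sqrt(145)/3 ≈ 438.34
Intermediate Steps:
z(Y, M) = sqrt(M**2 + Y**2)
(-7)**2 + z(-4, 5/3 + 4/(-2))*97 = (-7)**2 + sqrt((5/3 + 4/(-2))**2 + (-4)**2)*97 = 49 + sqrt((5*(1/3) + 4*(-1/2))**2 + 16)*97 = 49 + sqrt((5/3 - 2)**2 + 16)*97 = 49 + sqrt((-1/3)**2 + 16)*97 = 49 + sqrt(1/9 + 16)*97 = 49 + sqrt(145/9)*97 = 49 + (sqrt(145)/3)*97 = 49 + 97*sqrt(145)/3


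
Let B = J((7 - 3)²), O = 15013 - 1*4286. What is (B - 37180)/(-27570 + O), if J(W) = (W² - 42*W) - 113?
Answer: 37709/16843 ≈ 2.2389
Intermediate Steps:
O = 10727 (O = 15013 - 4286 = 10727)
J(W) = -113 + W² - 42*W
B = -529 (B = -113 + ((7 - 3)²)² - 42*(7 - 3)² = -113 + (4²)² - 42*4² = -113 + 16² - 42*16 = -113 + 256 - 672 = -529)
(B - 37180)/(-27570 + O) = (-529 - 37180)/(-27570 + 10727) = -37709/(-16843) = -37709*(-1/16843) = 37709/16843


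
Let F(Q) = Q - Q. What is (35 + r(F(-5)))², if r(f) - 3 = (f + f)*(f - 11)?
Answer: 1444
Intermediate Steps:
F(Q) = 0
r(f) = 3 + 2*f*(-11 + f) (r(f) = 3 + (f + f)*(f - 11) = 3 + (2*f)*(-11 + f) = 3 + 2*f*(-11 + f))
(35 + r(F(-5)))² = (35 + (3 - 22*0 + 2*0²))² = (35 + (3 + 0 + 2*0))² = (35 + (3 + 0 + 0))² = (35 + 3)² = 38² = 1444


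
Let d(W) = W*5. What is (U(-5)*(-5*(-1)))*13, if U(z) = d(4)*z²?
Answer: 32500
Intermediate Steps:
d(W) = 5*W
U(z) = 20*z² (U(z) = (5*4)*z² = 20*z²)
(U(-5)*(-5*(-1)))*13 = ((20*(-5)²)*(-5*(-1)))*13 = ((20*25)*5)*13 = (500*5)*13 = 2500*13 = 32500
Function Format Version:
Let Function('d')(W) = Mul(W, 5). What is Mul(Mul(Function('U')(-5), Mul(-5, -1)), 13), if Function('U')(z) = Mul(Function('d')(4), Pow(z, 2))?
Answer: 32500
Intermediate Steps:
Function('d')(W) = Mul(5, W)
Function('U')(z) = Mul(20, Pow(z, 2)) (Function('U')(z) = Mul(Mul(5, 4), Pow(z, 2)) = Mul(20, Pow(z, 2)))
Mul(Mul(Function('U')(-5), Mul(-5, -1)), 13) = Mul(Mul(Mul(20, Pow(-5, 2)), Mul(-5, -1)), 13) = Mul(Mul(Mul(20, 25), 5), 13) = Mul(Mul(500, 5), 13) = Mul(2500, 13) = 32500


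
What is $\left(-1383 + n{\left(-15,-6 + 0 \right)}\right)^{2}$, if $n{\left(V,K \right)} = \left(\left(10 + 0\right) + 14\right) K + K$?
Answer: $2350089$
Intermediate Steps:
$n{\left(V,K \right)} = 25 K$ ($n{\left(V,K \right)} = \left(10 + 14\right) K + K = 24 K + K = 25 K$)
$\left(-1383 + n{\left(-15,-6 + 0 \right)}\right)^{2} = \left(-1383 + 25 \left(-6 + 0\right)\right)^{2} = \left(-1383 + 25 \left(-6\right)\right)^{2} = \left(-1383 - 150\right)^{2} = \left(-1533\right)^{2} = 2350089$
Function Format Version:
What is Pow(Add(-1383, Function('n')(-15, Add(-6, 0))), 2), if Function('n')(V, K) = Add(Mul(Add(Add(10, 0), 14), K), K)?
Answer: 2350089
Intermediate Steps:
Function('n')(V, K) = Mul(25, K) (Function('n')(V, K) = Add(Mul(Add(10, 14), K), K) = Add(Mul(24, K), K) = Mul(25, K))
Pow(Add(-1383, Function('n')(-15, Add(-6, 0))), 2) = Pow(Add(-1383, Mul(25, Add(-6, 0))), 2) = Pow(Add(-1383, Mul(25, -6)), 2) = Pow(Add(-1383, -150), 2) = Pow(-1533, 2) = 2350089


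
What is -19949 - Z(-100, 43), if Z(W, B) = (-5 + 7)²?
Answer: -19953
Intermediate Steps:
Z(W, B) = 4 (Z(W, B) = 2² = 4)
-19949 - Z(-100, 43) = -19949 - 1*4 = -19949 - 4 = -19953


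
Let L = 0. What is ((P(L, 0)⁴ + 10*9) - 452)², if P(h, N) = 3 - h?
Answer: 78961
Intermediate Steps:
((P(L, 0)⁴ + 10*9) - 452)² = (((3 - 1*0)⁴ + 10*9) - 452)² = (((3 + 0)⁴ + 90) - 452)² = ((3⁴ + 90) - 452)² = ((81 + 90) - 452)² = (171 - 452)² = (-281)² = 78961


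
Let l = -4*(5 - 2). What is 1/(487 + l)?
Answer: 1/475 ≈ 0.0021053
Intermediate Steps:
l = -12 (l = -4*3 = -12)
1/(487 + l) = 1/(487 - 12) = 1/475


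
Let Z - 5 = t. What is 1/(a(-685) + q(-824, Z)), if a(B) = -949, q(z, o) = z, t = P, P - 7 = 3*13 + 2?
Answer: -1/1773 ≈ -0.00056402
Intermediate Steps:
P = 48 (P = 7 + (3*13 + 2) = 7 + (39 + 2) = 7 + 41 = 48)
t = 48
Z = 53 (Z = 5 + 48 = 53)
1/(a(-685) + q(-824, Z)) = 1/(-949 - 824) = 1/(-1773) = -1/1773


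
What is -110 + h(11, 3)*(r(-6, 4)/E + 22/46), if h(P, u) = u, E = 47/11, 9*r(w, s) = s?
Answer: -351065/3243 ≈ -108.25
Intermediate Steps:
r(w, s) = s/9
E = 47/11 (E = 47*(1/11) = 47/11 ≈ 4.2727)
-110 + h(11, 3)*(r(-6, 4)/E + 22/46) = -110 + 3*(((1/9)*4)/(47/11) + 22/46) = -110 + 3*((4/9)*(11/47) + 22*(1/46)) = -110 + 3*(44/423 + 11/23) = -110 + 3*(5665/9729) = -110 + 5665/3243 = -351065/3243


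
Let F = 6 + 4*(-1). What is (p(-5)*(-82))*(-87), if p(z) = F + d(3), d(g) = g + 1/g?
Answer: 38048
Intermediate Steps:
d(g) = g + 1/g
F = 2 (F = 6 - 4 = 2)
p(z) = 16/3 (p(z) = 2 + (3 + 1/3) = 2 + (3 + ⅓) = 2 + 10/3 = 16/3)
(p(-5)*(-82))*(-87) = ((16/3)*(-82))*(-87) = -1312/3*(-87) = 38048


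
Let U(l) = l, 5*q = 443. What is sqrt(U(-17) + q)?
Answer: sqrt(1790)/5 ≈ 8.4617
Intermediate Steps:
q = 443/5 (q = (1/5)*443 = 443/5 ≈ 88.600)
sqrt(U(-17) + q) = sqrt(-17 + 443/5) = sqrt(358/5) = sqrt(1790)/5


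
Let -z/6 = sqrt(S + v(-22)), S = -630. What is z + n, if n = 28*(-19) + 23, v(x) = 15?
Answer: -509 - 6*I*sqrt(615) ≈ -509.0 - 148.8*I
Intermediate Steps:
z = -6*I*sqrt(615) (z = -6*sqrt(-630 + 15) = -6*I*sqrt(615) ≈ -148.8*I)
n = -509 (n = -532 + 23 = -509)
z + n = -6*I*sqrt(615) - 509 = -509 - 6*I*sqrt(615)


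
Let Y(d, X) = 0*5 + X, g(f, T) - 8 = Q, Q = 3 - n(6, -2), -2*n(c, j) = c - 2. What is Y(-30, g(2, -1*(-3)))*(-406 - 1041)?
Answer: -18811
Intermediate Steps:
n(c, j) = 1 - c/2 (n(c, j) = -(c - 2)/2 = -(-2 + c)/2 = 1 - c/2)
Q = 5 (Q = 3 - (1 - ½*6) = 3 - (1 - 3) = 3 - 1*(-2) = 3 + 2 = 5)
g(f, T) = 13 (g(f, T) = 8 + 5 = 13)
Y(d, X) = X (Y(d, X) = 0 + X = X)
Y(-30, g(2, -1*(-3)))*(-406 - 1041) = 13*(-406 - 1041) = 13*(-1447) = -18811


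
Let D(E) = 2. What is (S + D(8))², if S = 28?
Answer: 900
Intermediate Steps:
(S + D(8))² = (28 + 2)² = 30² = 900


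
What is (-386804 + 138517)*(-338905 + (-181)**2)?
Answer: 76011575328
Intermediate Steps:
(-386804 + 138517)*(-338905 + (-181)**2) = -248287*(-338905 + 32761) = -248287*(-306144) = 76011575328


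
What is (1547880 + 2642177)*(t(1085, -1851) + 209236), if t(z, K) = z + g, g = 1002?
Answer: 885455415411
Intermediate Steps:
t(z, K) = 1002 + z (t(z, K) = z + 1002 = 1002 + z)
(1547880 + 2642177)*(t(1085, -1851) + 209236) = (1547880 + 2642177)*((1002 + 1085) + 209236) = 4190057*(2087 + 209236) = 4190057*211323 = 885455415411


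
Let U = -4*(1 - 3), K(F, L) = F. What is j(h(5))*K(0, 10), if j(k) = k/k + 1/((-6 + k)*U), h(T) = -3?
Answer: 0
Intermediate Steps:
U = 8 (U = -4*(-2) = 8)
j(k) = 1 + 1/(8*(-6 + k)) (j(k) = k/k + 1/((-6 + k)*8) = 1 + (1/8)/(-6 + k) = 1 + 1/(8*(-6 + k)))
j(h(5))*K(0, 10) = ((-47/8 - 3)/(-6 - 3))*0 = (-71/8/(-9))*0 = -1/9*(-71/8)*0 = (71/72)*0 = 0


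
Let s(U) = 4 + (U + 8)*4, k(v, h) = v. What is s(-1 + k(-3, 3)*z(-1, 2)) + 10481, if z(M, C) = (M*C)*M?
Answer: 10489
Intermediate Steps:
z(M, C) = C*M² (z(M, C) = (C*M)*M = C*M²)
s(U) = 36 + 4*U (s(U) = 4 + (8 + U)*4 = 4 + (32 + 4*U) = 36 + 4*U)
s(-1 + k(-3, 3)*z(-1, 2)) + 10481 = (36 + 4*(-1 - 6*(-1)²)) + 10481 = (36 + 4*(-1 - 6)) + 10481 = (36 + 4*(-7)) + 10481 = (36 - 28) + 10481 = 8 + 10481 = 10489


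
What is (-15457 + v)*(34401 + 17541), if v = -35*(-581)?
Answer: 253373076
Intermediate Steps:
v = 20335
(-15457 + v)*(34401 + 17541) = (-15457 + 20335)*(34401 + 17541) = 4878*51942 = 253373076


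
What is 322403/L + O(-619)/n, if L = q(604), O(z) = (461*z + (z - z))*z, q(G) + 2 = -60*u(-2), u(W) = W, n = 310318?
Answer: 30222661558/9154381 ≈ 3301.4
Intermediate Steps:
q(G) = 118 (q(G) = -2 - 60*(-2) = -2 + 120 = 118)
O(z) = 461*z**2 (O(z) = (461*z + 0)*z = (461*z)*z = 461*z**2)
L = 118
322403/L + O(-619)/n = 322403/118 + (461*(-619)**2)/310318 = 322403*(1/118) + (461*383161)*(1/310318) = 322403/118 + 176637221*(1/310318) = 322403/118 + 176637221/310318 = 30222661558/9154381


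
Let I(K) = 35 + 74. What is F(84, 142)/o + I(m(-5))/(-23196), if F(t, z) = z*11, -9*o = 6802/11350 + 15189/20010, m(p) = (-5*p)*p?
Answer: -822881458956817/79511550348 ≈ -10349.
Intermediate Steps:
m(p) = -5*p**2
o = -3427813/22711350 (o = -(6802/11350 + 15189/20010)/9 = -(6802*(1/11350) + 15189*(1/20010))/9 = -(3401/5675 + 5063/6670)/9 = -1/9*10283439/7570450 = -3427813/22711350 ≈ -0.15093)
I(K) = 109
F(t, z) = 11*z
F(84, 142)/o + I(m(-5))/(-23196) = (11*142)/(-3427813/22711350) + 109/(-23196) = 1562*(-22711350/3427813) + 109*(-1/23196) = -35475128700/3427813 - 109/23196 = -822881458956817/79511550348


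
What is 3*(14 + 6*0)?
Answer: 42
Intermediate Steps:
3*(14 + 6*0) = 3*(14 + 0) = 3*14 = 42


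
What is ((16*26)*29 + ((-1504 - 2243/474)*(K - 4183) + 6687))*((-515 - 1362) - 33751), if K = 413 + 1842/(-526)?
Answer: -4228233954121598/20777 ≈ -2.0351e+11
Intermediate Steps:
K = 107698/263 (K = 413 + 1842*(-1/526) = 413 - 921/263 = 107698/263 ≈ 409.50)
((16*26)*29 + ((-1504 - 2243/474)*(K - 4183) + 6687))*((-515 - 1362) - 33751) = ((16*26)*29 + ((-1504 - 2243/474)*(107698/263 - 4183) + 6687))*((-515 - 1362) - 33751) = (416*29 + ((-1504 - 2243*1/474)*(-992431/263) + 6687))*(-1877 - 33751) = (12064 + ((-1504 - 2243/474)*(-992431/263) + 6687))*(-35628) = (12064 + (-715139/474*(-992431/263) + 6687))*(-35628) = (12064 + (709726112909/124662 + 6687))*(-35628) = (12064 + 710559727703/124662)*(-35628) = (712063650071/124662)*(-35628) = -4228233954121598/20777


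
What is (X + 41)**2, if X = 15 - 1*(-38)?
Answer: 8836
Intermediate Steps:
X = 53 (X = 15 + 38 = 53)
(X + 41)**2 = (53 + 41)**2 = 94**2 = 8836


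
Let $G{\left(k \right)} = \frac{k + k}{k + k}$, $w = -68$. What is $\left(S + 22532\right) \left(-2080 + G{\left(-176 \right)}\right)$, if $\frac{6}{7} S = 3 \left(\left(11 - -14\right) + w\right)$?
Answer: $- \frac{93062277}{2} \approx -4.6531 \cdot 10^{7}$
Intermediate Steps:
$G{\left(k \right)} = 1$ ($G{\left(k \right)} = \frac{2 k}{2 k} = 2 k \frac{1}{2 k} = 1$)
$S = - \frac{301}{2}$ ($S = \frac{7 \cdot 3 \left(\left(11 - -14\right) - 68\right)}{6} = \frac{7 \cdot 3 \left(\left(11 + 14\right) - 68\right)}{6} = \frac{7 \cdot 3 \left(25 - 68\right)}{6} = \frac{7 \cdot 3 \left(-43\right)}{6} = \frac{7}{6} \left(-129\right) = - \frac{301}{2} \approx -150.5$)
$\left(S + 22532\right) \left(-2080 + G{\left(-176 \right)}\right) = \left(- \frac{301}{2} + 22532\right) \left(-2080 + 1\right) = \frac{44763}{2} \left(-2079\right) = - \frac{93062277}{2}$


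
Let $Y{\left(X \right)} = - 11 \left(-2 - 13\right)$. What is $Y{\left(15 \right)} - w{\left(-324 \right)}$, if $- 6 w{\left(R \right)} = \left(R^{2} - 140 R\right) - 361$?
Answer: $\frac{150965}{6} \approx 25161.0$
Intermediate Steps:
$w{\left(R \right)} = \frac{361}{6} - \frac{R^{2}}{6} + \frac{70 R}{3}$ ($w{\left(R \right)} = - \frac{\left(R^{2} - 140 R\right) - 361}{6} = - \frac{-361 + R^{2} - 140 R}{6} = \frac{361}{6} - \frac{R^{2}}{6} + \frac{70 R}{3}$)
$Y{\left(X \right)} = 165$ ($Y{\left(X \right)} = \left(-11\right) \left(-15\right) = 165$)
$Y{\left(15 \right)} - w{\left(-324 \right)} = 165 - \left(\frac{361}{6} - \frac{\left(-324\right)^{2}}{6} + \frac{70}{3} \left(-324\right)\right) = 165 - \left(\frac{361}{6} - 17496 - 7560\right) = 165 - - \frac{149975}{6} = 165 + \frac{149975}{6} = \frac{150965}{6}$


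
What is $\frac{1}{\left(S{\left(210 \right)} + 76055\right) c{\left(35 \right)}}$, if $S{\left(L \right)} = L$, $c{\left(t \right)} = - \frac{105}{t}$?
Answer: $- \frac{1}{228795} \approx -4.3707 \cdot 10^{-6}$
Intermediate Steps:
$\frac{1}{\left(S{\left(210 \right)} + 76055\right) c{\left(35 \right)}} = \frac{1}{\left(210 + 76055\right) \left(- \frac{105}{35}\right)} = \frac{1}{76265 \left(\left(-105\right) \frac{1}{35}\right)} = \frac{1}{76265 \left(-3\right)} = \frac{1}{76265} \left(- \frac{1}{3}\right) = - \frac{1}{228795}$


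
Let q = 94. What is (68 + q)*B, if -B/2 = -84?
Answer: 27216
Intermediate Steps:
B = 168 (B = -2*(-84) = 168)
(68 + q)*B = (68 + 94)*168 = 162*168 = 27216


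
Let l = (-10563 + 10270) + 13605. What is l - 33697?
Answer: -20385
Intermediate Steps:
l = 13312 (l = -293 + 13605 = 13312)
l - 33697 = 13312 - 33697 = -20385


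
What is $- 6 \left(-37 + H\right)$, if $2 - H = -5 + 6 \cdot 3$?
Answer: $288$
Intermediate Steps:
$H = -11$ ($H = 2 - \left(-5 + 6 \cdot 3\right) = 2 - \left(-5 + 18\right) = 2 - 13 = -11$)
$- 6 \left(-37 + H\right) = - 6 \left(-37 - 11\right) = \left(-6\right) \left(-48\right) = 288$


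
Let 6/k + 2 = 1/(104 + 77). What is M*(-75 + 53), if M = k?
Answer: 23892/361 ≈ 66.183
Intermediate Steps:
k = -1086/361 (k = 6/(-2 + 1/(104 + 77)) = 6/(-2 + 1/181) = 6/(-361/181) = 6*(-181/361) = -1086/361 ≈ -3.0083)
M = -1086/361 ≈ -3.0083
M*(-75 + 53) = -1086*(-75 + 53)/361 = -1086/361*(-22) = 23892/361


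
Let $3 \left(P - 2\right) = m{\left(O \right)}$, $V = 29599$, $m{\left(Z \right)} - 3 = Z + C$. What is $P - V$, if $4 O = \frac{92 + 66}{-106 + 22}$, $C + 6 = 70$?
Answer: $- \frac{14905711}{504} \approx -29575.0$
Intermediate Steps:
$C = 64$ ($C = -6 + 70 = 64$)
$O = - \frac{79}{168}$ ($O = \frac{\left(92 + 66\right) \frac{1}{-106 + 22}}{4} = \frac{158 \frac{1}{-84}}{4} = \frac{158 \left(- \frac{1}{84}\right)}{4} = \frac{1}{4} \left(- \frac{79}{42}\right) = - \frac{79}{168} \approx -0.47024$)
$m{\left(Z \right)} = 67 + Z$ ($m{\left(Z \right)} = 3 + \left(Z + 64\right) = 3 + \left(64 + Z\right) = 67 + Z$)
$P = \frac{12185}{504}$ ($P = 2 + \frac{67 - \frac{79}{168}}{3} = 2 + \frac{1}{3} \cdot \frac{11177}{168} = 2 + \frac{11177}{504} = \frac{12185}{504} \approx 24.177$)
$P - V = \frac{12185}{504} - 29599 = - \frac{14905711}{504}$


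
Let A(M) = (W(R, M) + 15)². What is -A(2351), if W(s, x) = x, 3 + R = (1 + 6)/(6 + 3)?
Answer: -5597956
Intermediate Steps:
R = -20/9 (R = -3 + (1 + 6)/(6 + 3) = -3 + 7/9 = -20/9 ≈ -2.2222)
A(M) = (15 + M)² (A(M) = (M + 15)² = (15 + M)²)
-A(2351) = -(15 + 2351)² = -1*2366² = -1*5597956 = -5597956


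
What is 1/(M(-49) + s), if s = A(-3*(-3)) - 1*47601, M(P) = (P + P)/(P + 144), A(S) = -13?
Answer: -95/4523428 ≈ -2.1002e-5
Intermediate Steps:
M(P) = 2*P/(144 + P) (M(P) = (2*P)/(144 + P) = 2*P/(144 + P))
s = -47614 (s = -13 - 1*47601 = -13 - 47601 = -47614)
1/(M(-49) + s) = 1/(2*(-49)/(144 - 49) - 47614) = 1/(2*(-49)/95 - 47614) = 1/(2*(-49)*(1/95) - 47614) = 1/(-98/95 - 47614) = 1/(-4523428/95) = -95/4523428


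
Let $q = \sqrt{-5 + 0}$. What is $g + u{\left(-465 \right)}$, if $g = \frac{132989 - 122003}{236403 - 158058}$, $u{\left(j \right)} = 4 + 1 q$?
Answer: $\frac{108122}{26115} + i \sqrt{5} \approx 4.1402 + 2.2361 i$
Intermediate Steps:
$q = i \sqrt{5}$ ($q = \sqrt{-5} = i \sqrt{5} \approx 2.2361 i$)
$u{\left(j \right)} = 4 + i \sqrt{5}$ ($u{\left(j \right)} = 4 + 1 i \sqrt{5} = 4 + i \sqrt{5}$)
$g = \frac{3662}{26115}$ ($g = \frac{10986}{78345} = 10986 \cdot \frac{1}{78345} = \frac{3662}{26115} \approx 0.14023$)
$g + u{\left(-465 \right)} = \frac{3662}{26115} + \left(4 + i \sqrt{5}\right) = \frac{108122}{26115} + i \sqrt{5}$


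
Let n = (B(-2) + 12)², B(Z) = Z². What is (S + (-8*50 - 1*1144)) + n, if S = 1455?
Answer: 167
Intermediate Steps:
n = 256 (n = ((-2)² + 12)² = (4 + 12)² = 16² = 256)
(S + (-8*50 - 1*1144)) + n = (1455 + (-8*50 - 1*1144)) + 256 = (1455 + (-400 - 1144)) + 256 = (1455 - 1544) + 256 = -89 + 256 = 167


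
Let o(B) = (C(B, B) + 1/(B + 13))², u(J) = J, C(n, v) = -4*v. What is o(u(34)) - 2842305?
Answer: -6237806864/2209 ≈ -2.8238e+6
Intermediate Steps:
o(B) = (1/(13 + B) - 4*B)² (o(B) = (-4*B + 1/(B + 13))² = (-4*B + 1/(13 + B))² = (1/(13 + B) - 4*B)²)
o(u(34)) - 2842305 = (1 - 52*34 - 4*34²)²/(13 + 34)² - 2842305 = (1 - 1768 - 4*1156)²/47² - 2842305 = (1 - 1768 - 4624)²/2209 - 2842305 = (1/2209)*(-6391)² - 2842305 = (1/2209)*40844881 - 2842305 = 40844881/2209 - 2842305 = -6237806864/2209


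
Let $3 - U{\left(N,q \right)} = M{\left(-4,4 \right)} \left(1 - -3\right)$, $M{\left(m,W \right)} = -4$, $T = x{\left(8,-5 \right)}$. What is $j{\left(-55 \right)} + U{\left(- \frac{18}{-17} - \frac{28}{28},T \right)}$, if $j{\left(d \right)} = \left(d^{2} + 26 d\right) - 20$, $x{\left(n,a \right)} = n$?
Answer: $1594$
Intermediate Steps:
$T = 8$
$U{\left(N,q \right)} = 19$ ($U{\left(N,q \right)} = 3 - - 4 \left(1 - -3\right) = 3 - - 4 \left(1 + 3\right) = 3 - \left(-4\right) 4 = 3 - -16 = 3 + 16 = 19$)
$j{\left(d \right)} = -20 + d^{2} + 26 d$
$j{\left(-55 \right)} + U{\left(- \frac{18}{-17} - \frac{28}{28},T \right)} = \left(-20 + \left(-55\right)^{2} + 26 \left(-55\right)\right) + 19 = \left(-20 + 3025 - 1430\right) + 19 = 1575 + 19 = 1594$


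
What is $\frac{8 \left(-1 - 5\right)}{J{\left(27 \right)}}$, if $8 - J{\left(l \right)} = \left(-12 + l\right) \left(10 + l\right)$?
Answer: $\frac{48}{547} \approx 0.087751$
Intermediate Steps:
$J{\left(l \right)} = 8 - \left(-12 + l\right) \left(10 + l\right)$
$\frac{8 \left(-1 - 5\right)}{J{\left(27 \right)}} = \frac{8 \left(-1 - 5\right)}{128 - 27^{2} + 2 \cdot 27} = \frac{8 \left(-6\right)}{128 - 729 + 54} = - \frac{48}{128 - 729 + 54} = - \frac{48}{-547} = \left(-48\right) \left(- \frac{1}{547}\right) = \frac{48}{547}$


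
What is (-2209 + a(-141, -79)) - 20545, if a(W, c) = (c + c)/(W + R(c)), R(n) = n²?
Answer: -69399779/3050 ≈ -22754.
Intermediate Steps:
a(W, c) = 2*c/(W + c²) (a(W, c) = (c + c)/(W + c²) = (2*c)/(W + c²) = 2*c/(W + c²))
(-2209 + a(-141, -79)) - 20545 = (-2209 + 2*(-79)/(-141 + (-79)²)) - 20545 = (-2209 + 2*(-79)/(-141 + 6241)) - 20545 = (-2209 + 2*(-79)/6100) - 20545 = (-2209 + 2*(-79)*(1/6100)) - 20545 = (-2209 - 79/3050) - 20545 = -6737529/3050 - 20545 = -69399779/3050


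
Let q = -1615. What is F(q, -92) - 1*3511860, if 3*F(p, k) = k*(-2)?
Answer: -10535396/3 ≈ -3.5118e+6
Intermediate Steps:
F(p, k) = -2*k/3 (F(p, k) = (k*(-2))/3 = (-2*k)/3 = -2*k/3)
F(q, -92) - 1*3511860 = -2/3*(-92) - 1*3511860 = 184/3 - 3511860 = -10535396/3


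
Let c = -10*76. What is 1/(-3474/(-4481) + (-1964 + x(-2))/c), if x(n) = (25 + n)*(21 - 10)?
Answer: 3405560/10307231 ≈ 0.33040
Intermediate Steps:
x(n) = 275 + 11*n (x(n) = (25 + n)*11 = 275 + 11*n)
c = -760
1/(-3474/(-4481) + (-1964 + x(-2))/c) = 1/(-3474/(-4481) + (-1964 + (275 + 11*(-2)))/(-760)) = 1/(-3474*(-1/4481) + (-1964 + (275 - 22))*(-1/760)) = 1/(3474/4481 + (-1964 + 253)*(-1/760)) = 1/(3474/4481 - 1711*(-1/760)) = 1/(3474/4481 + 1711/760) = 1/(10307231/3405560) = 3405560/10307231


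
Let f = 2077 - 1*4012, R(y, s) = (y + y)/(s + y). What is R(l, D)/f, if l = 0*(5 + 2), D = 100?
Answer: 0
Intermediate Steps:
l = 0 (l = 0*7 = 0)
R(y, s) = 2*y/(s + y) (R(y, s) = (2*y)/(s + y) = 2*y/(s + y))
f = -1935 (f = 2077 - 4012 = -1935)
R(l, D)/f = (2*0/(100 + 0))/(-1935) = (2*0/100)*(-1/1935) = (2*0*(1/100))*(-1/1935) = 0*(-1/1935) = 0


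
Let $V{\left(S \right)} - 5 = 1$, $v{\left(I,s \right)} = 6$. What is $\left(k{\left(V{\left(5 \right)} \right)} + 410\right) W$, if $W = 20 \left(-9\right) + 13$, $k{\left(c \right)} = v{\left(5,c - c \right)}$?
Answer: $-69472$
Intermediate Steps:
$V{\left(S \right)} = 6$ ($V{\left(S \right)} = 5 + 1 = 6$)
$k{\left(c \right)} = 6$
$W = -167$ ($W = -180 + 13 = -167$)
$\left(k{\left(V{\left(5 \right)} \right)} + 410\right) W = \left(6 + 410\right) \left(-167\right) = 416 \left(-167\right) = -69472$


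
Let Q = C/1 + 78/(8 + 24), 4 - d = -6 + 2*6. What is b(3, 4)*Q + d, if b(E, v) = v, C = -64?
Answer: -993/4 ≈ -248.25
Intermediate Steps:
d = -2 (d = 4 - (-6 + 2*6) = 4 - (-6 + 12) = 4 - 1*6 = 4 - 6 = -2)
Q = -985/16 (Q = -64/1 + 78/(8 + 24) = -64*1 + 78/32 = -64 + 78*(1/32) = -64 + 39/16 = -985/16 ≈ -61.563)
b(3, 4)*Q + d = 4*(-985/16) - 2 = -985/4 - 2 = -993/4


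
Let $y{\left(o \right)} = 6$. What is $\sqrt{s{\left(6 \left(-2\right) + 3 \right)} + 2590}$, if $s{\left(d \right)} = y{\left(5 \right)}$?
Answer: $2 \sqrt{649} \approx 50.951$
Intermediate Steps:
$s{\left(d \right)} = 6$
$\sqrt{s{\left(6 \left(-2\right) + 3 \right)} + 2590} = \sqrt{6 + 2590} = \sqrt{2596} = 2 \sqrt{649}$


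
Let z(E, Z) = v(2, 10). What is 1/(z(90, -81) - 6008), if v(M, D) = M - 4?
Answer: -1/6010 ≈ -0.00016639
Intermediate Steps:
v(M, D) = -4 + M
z(E, Z) = -2 (z(E, Z) = -4 + 2 = -2)
1/(z(90, -81) - 6008) = 1/(-2 - 6008) = 1/(-6010) = -1/6010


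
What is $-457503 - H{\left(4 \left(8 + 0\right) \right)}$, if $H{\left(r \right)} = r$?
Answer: $-457535$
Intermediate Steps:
$-457503 - H{\left(4 \left(8 + 0\right) \right)} = -457503 - 4 \left(8 + 0\right) = -457503 - 4 \cdot 8 = -457503 - 32 = -457535$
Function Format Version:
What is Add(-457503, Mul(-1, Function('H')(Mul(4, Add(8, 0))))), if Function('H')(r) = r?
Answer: -457535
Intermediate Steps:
Add(-457503, Mul(-1, Function('H')(Mul(4, Add(8, 0))))) = Add(-457503, Mul(-1, Mul(4, Add(8, 0)))) = Add(-457503, Mul(-1, Mul(4, 8))) = Add(-457503, Mul(-1, 32)) = Add(-457503, -32) = -457535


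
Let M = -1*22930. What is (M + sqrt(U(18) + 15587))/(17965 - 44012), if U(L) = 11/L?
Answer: 22930/26047 - sqrt(561154)/156282 ≈ 0.87554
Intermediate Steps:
M = -22930
(M + sqrt(U(18) + 15587))/(17965 - 44012) = (-22930 + sqrt(11/18 + 15587))/(17965 - 44012) = (-22930 + sqrt(11*(1/18) + 15587))/(-26047) = (-22930 + sqrt(11/18 + 15587))*(-1/26047) = (-22930 + sqrt(280577/18))*(-1/26047) = (-22930 + sqrt(561154)/6)*(-1/26047) = 22930/26047 - sqrt(561154)/156282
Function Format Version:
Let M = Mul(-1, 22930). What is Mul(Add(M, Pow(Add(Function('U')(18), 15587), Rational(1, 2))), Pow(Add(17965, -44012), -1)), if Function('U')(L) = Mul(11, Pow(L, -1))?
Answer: Add(Rational(22930, 26047), Mul(Rational(-1, 156282), Pow(561154, Rational(1, 2)))) ≈ 0.87554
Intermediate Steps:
M = -22930
Mul(Add(M, Pow(Add(Function('U')(18), 15587), Rational(1, 2))), Pow(Add(17965, -44012), -1)) = Mul(Add(-22930, Pow(Add(Mul(11, Pow(18, -1)), 15587), Rational(1, 2))), Pow(Add(17965, -44012), -1)) = Mul(Add(-22930, Pow(Add(Mul(11, Rational(1, 18)), 15587), Rational(1, 2))), Pow(-26047, -1)) = Mul(Add(-22930, Pow(Add(Rational(11, 18), 15587), Rational(1, 2))), Rational(-1, 26047)) = Mul(Add(-22930, Pow(Rational(280577, 18), Rational(1, 2))), Rational(-1, 26047)) = Mul(Add(-22930, Mul(Rational(1, 6), Pow(561154, Rational(1, 2)))), Rational(-1, 26047)) = Add(Rational(22930, 26047), Mul(Rational(-1, 156282), Pow(561154, Rational(1, 2))))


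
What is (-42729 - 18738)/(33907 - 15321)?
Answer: -61467/18586 ≈ -3.3072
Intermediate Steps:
(-42729 - 18738)/(33907 - 15321) = -61467/18586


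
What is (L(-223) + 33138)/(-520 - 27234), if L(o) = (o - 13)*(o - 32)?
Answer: -46659/13877 ≈ -3.3623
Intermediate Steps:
L(o) = (-32 + o)*(-13 + o) (L(o) = (-13 + o)*(-32 + o) = (-32 + o)*(-13 + o))
(L(-223) + 33138)/(-520 - 27234) = ((416 + (-223)**2 - 45*(-223)) + 33138)/(-520 - 27234) = ((416 + 49729 + 10035) + 33138)/(-27754) = (60180 + 33138)*(-1/27754) = 93318*(-1/27754) = -46659/13877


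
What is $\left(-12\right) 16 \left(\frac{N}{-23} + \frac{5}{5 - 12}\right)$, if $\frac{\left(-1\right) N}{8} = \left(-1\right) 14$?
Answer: $\frac{172608}{161} \approx 1072.1$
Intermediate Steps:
$N = 112$ ($N = - 8 \left(\left(-1\right) 14\right) = \left(-8\right) \left(-14\right) = 112$)
$\left(-12\right) 16 \left(\frac{N}{-23} + \frac{5}{5 - 12}\right) = \left(-12\right) 16 \left(\frac{112}{-23} + \frac{5}{5 - 12}\right) = - 192 \left(112 \left(- \frac{1}{23}\right) + \frac{5}{5 - 12}\right) = - 192 \left(- \frac{112}{23} + \frac{5}{-7}\right) = - 192 \left(- \frac{112}{23} + 5 \left(- \frac{1}{7}\right)\right) = - 192 \left(- \frac{112}{23} - \frac{5}{7}\right) = \left(-192\right) \left(- \frac{899}{161}\right) = \frac{172608}{161}$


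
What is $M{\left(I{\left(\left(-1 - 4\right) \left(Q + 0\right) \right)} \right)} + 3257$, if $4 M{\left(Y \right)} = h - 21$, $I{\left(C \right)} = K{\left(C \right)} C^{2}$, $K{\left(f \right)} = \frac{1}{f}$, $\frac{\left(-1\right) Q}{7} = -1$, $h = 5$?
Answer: $3253$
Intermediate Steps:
$Q = 7$ ($Q = \left(-7\right) \left(-1\right) = 7$)
$I{\left(C \right)} = C$ ($I{\left(C \right)} = \frac{C^{2}}{C} = C$)
$M{\left(Y \right)} = -4$ ($M{\left(Y \right)} = \frac{5 - 21}{4} = \frac{1}{4} \left(-16\right) = -4$)
$M{\left(I{\left(\left(-1 - 4\right) \left(Q + 0\right) \right)} \right)} + 3257 = -4 + 3257 = 3253$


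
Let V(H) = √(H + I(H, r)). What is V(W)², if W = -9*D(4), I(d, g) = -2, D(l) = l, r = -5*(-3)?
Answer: -38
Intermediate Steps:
r = 15
W = -36 (W = -9*4 = -36)
V(H) = √(-2 + H) (V(H) = √(H - 2) = √(-2 + H))
V(W)² = (√(-2 - 36))² = (√(-38))² = (I*√38)² = -38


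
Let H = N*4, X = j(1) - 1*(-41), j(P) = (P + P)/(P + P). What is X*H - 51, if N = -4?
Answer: -723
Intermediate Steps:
j(P) = 1 (j(P) = (2*P)/((2*P)) = (2*P)*(1/(2*P)) = 1)
X = 42 (X = 1 - 1*(-41) = 1 + 41 = 42)
H = -16 (H = -4*4 = -16)
X*H - 51 = 42*(-16) - 51 = -672 - 51 = -723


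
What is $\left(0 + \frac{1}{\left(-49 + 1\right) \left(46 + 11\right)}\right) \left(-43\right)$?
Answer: $\frac{43}{2736} \approx 0.015716$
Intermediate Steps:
$\left(0 + \frac{1}{\left(-49 + 1\right) \left(46 + 11\right)}\right) \left(-43\right) = \left(0 + \frac{1}{\left(-48\right) 57}\right) \left(-43\right) = \left(0 + \frac{1}{-2736}\right) \left(-43\right) = \left(0 - \frac{1}{2736}\right) \left(-43\right) = \left(- \frac{1}{2736}\right) \left(-43\right) = \frac{43}{2736}$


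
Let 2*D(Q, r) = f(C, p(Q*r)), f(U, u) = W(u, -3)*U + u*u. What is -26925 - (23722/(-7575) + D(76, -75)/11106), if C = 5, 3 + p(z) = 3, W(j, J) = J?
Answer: -167769002993/6231700 ≈ -26922.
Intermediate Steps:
p(z) = 0 (p(z) = -3 + 3 = 0)
f(U, u) = u**2 - 3*U (f(U, u) = -3*U + u*u = -3*U + u**2 = u**2 - 3*U)
D(Q, r) = -15/2 (D(Q, r) = (0**2 - 3*5)/2 = (0 - 15)/2 = (1/2)*(-15) = -15/2)
-26925 - (23722/(-7575) + D(76, -75)/11106) = -26925 - (23722/(-7575) - 15/2/11106) = -26925 - (23722*(-1/7575) - 15/2*1/11106) = -26925 - (-23722/7575 - 5/7404) = -26925 - 1*(-19519507/6231700) = -26925 + 19519507/6231700 = -167769002993/6231700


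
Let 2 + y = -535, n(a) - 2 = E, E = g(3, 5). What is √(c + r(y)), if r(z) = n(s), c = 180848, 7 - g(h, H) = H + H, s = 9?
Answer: √180847 ≈ 425.26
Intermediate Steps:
g(h, H) = 7 - 2*H (g(h, H) = 7 - (H + H) = 7 - 2*H)
E = -3 (E = 7 - 2*5 = 7 - 10 = -3)
n(a) = -1 (n(a) = 2 - 3 = -1)
y = -537 (y = -2 - 535 = -537)
r(z) = -1
√(c + r(y)) = √(180848 - 1) = √180847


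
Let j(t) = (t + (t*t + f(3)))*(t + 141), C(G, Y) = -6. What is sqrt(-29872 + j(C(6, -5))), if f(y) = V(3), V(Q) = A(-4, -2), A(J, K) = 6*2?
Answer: I*sqrt(24202) ≈ 155.57*I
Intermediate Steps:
A(J, K) = 12
V(Q) = 12
f(y) = 12
j(t) = (141 + t)*(12 + t + t**2) (j(t) = (t + (t*t + 12))*(t + 141) = (t + (t**2 + 12))*(141 + t) = (t + (12 + t**2))*(141 + t) = (12 + t + t**2)*(141 + t) = (141 + t)*(12 + t + t**2))
sqrt(-29872 + j(C(6, -5))) = sqrt(-29872 + (1692 + (-6)**3 + 142*(-6)**2 + 153*(-6))) = sqrt(-29872 + (1692 - 216 + 142*36 - 918)) = sqrt(-29872 + (1692 - 216 + 5112 - 918)) = sqrt(-29872 + 5670) = sqrt(-24202) = I*sqrt(24202)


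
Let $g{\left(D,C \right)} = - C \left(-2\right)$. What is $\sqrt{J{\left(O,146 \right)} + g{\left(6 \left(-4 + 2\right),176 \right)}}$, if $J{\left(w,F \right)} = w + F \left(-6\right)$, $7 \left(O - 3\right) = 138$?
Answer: $\frac{11 i \sqrt{203}}{7} \approx 22.389 i$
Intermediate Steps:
$O = \frac{159}{7}$ ($O = 3 + \frac{1}{7} \cdot 138 = 3 + \frac{138}{7} = \frac{159}{7} \approx 22.714$)
$J{\left(w,F \right)} = w - 6 F$
$g{\left(D,C \right)} = 2 C$
$\sqrt{J{\left(O,146 \right)} + g{\left(6 \left(-4 + 2\right),176 \right)}} = \sqrt{\left(\frac{159}{7} - 876\right) + 2 \cdot 176} = \sqrt{\left(\frac{159}{7} - 876\right) + 352} = \sqrt{- \frac{5973}{7} + 352} = \sqrt{- \frac{3509}{7}} = \frac{11 i \sqrt{203}}{7}$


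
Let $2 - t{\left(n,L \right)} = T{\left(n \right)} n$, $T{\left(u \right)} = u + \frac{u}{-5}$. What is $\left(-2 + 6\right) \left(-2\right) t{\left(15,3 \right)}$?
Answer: $1424$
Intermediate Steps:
$T{\left(u \right)} = \frac{4 u}{5}$ ($T{\left(u \right)} = u + u \left(- \frac{1}{5}\right) = u - \frac{u}{5} = \frac{4 u}{5}$)
$t{\left(n,L \right)} = 2 - \frac{4 n^{2}}{5}$ ($t{\left(n,L \right)} = 2 - \frac{4 n}{5} n = 2 - \frac{4 n^{2}}{5}$)
$\left(-2 + 6\right) \left(-2\right) t{\left(15,3 \right)} = \left(-2 + 6\right) \left(-2\right) \left(2 - \frac{4 \cdot 15^{2}}{5}\right) = 4 \left(-2\right) \left(2 - 180\right) = - 8 \left(2 - 180\right) = \left(-8\right) \left(-178\right) = 1424$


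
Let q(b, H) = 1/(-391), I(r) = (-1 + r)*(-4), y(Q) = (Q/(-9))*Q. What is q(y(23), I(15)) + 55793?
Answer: 21815062/391 ≈ 55793.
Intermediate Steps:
y(Q) = -Q**2/9 (y(Q) = (Q*(-1/9))*Q = (-Q/9)*Q = -Q**2/9)
I(r) = 4 - 4*r
q(b, H) = -1/391
q(y(23), I(15)) + 55793 = -1/391 + 55793 = 21815062/391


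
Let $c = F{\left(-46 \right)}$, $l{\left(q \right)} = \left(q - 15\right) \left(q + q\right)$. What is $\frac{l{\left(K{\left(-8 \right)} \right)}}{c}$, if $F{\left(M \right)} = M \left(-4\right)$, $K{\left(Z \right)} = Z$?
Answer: $2$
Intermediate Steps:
$F{\left(M \right)} = - 4 M$
$l{\left(q \right)} = 2 q \left(-15 + q\right)$ ($l{\left(q \right)} = \left(-15 + q\right) 2 q = 2 q \left(-15 + q\right)$)
$c = 184$ ($c = \left(-4\right) \left(-46\right) = 184$)
$\frac{l{\left(K{\left(-8 \right)} \right)}}{c} = \frac{2 \left(-8\right) \left(-15 - 8\right)}{184} = 2 \left(-8\right) \left(-23\right) \frac{1}{184} = 368 \cdot \frac{1}{184} = 2$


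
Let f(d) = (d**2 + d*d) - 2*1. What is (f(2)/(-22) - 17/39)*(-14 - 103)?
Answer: 912/11 ≈ 82.909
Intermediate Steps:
f(d) = -2 + 2*d**2 (f(d) = (d**2 + d**2) - 2 = 2*d**2 - 2 = -2 + 2*d**2)
(f(2)/(-22) - 17/39)*(-14 - 103) = ((-2 + 2*2**2)/(-22) - 17/39)*(-14 - 103) = ((-2 + 2*4)*(-1/22) - 17*1/39)*(-117) = ((-2 + 8)*(-1/22) - 17/39)*(-117) = (6*(-1/22) - 17/39)*(-117) = (-3/11 - 17/39)*(-117) = -304/429*(-117) = 912/11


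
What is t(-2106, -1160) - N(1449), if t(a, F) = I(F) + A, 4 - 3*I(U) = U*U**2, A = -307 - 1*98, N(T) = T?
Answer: 520296814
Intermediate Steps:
A = -405 (A = -307 - 98 = -405)
I(U) = 4/3 - U**3/3 (I(U) = 4/3 - U*U**2/3 = 4/3 - U**3/3)
t(a, F) = -1211/3 - F**3/3 (t(a, F) = (4/3 - F**3/3) - 405 = -1211/3 - F**3/3)
t(-2106, -1160) - N(1449) = (-1211/3 - 1/3*(-1160)**3) - 1*1449 = (-1211/3 - 1/3*(-1560896000)) - 1449 = (-1211/3 + 1560896000/3) - 1449 = 520298263 - 1449 = 520296814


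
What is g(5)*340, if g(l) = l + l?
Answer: 3400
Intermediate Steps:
g(l) = 2*l
g(5)*340 = (2*5)*340 = 10*340 = 3400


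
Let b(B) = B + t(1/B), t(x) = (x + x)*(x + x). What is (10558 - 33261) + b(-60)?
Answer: -20486699/900 ≈ -22763.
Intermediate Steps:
t(x) = 4*x² (t(x) = (2*x)*(2*x) = 4*x²)
b(B) = B + 4/B² (b(B) = B + 4*(1/B)² = B + 4/B²)
(10558 - 33261) + b(-60) = (10558 - 33261) + (-60 + 4/(-60)²) = -22703 + (-60 + 4*(1/3600)) = -22703 + (-60 + 1/900) = -22703 - 53999/900 = -20486699/900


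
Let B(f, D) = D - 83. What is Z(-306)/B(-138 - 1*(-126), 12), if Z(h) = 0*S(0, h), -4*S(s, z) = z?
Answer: 0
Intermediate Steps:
S(s, z) = -z/4
Z(h) = 0 (Z(h) = 0*(-h/4) = 0)
B(f, D) = -83 + D
Z(-306)/B(-138 - 1*(-126), 12) = 0/(-83 + 12) = 0/(-71) = 0*(-1/71) = 0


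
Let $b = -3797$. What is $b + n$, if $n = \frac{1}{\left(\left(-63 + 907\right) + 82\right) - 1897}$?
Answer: $- \frac{3686888}{971} \approx -3797.0$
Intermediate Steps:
$n = - \frac{1}{971}$ ($n = \frac{1}{\left(844 + 82\right) - 1897} = \frac{1}{926 - 1897} = \frac{1}{-971} = - \frac{1}{971} \approx -0.0010299$)
$b + n = -3797 - \frac{1}{971} = - \frac{3686888}{971}$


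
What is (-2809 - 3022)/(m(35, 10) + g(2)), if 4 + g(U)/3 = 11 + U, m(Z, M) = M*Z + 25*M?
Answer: -5831/627 ≈ -9.2998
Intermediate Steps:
m(Z, M) = 25*M + M*Z
g(U) = 21 + 3*U (g(U) = -12 + 3*(11 + U) = -12 + (33 + 3*U) = 21 + 3*U)
(-2809 - 3022)/(m(35, 10) + g(2)) = (-2809 - 3022)/(10*(25 + 35) + (21 + 3*2)) = -5831/(10*60 + (21 + 6)) = -5831/(600 + 27) = -5831/627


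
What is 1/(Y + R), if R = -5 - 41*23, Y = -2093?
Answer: -1/3041 ≈ -0.00032884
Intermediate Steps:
R = -948 (R = -5 - 943 = -948)
1/(Y + R) = 1/(-2093 - 948) = 1/(-3041) = -1/3041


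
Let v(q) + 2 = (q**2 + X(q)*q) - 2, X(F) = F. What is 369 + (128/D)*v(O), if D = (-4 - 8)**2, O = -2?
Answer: 3353/9 ≈ 372.56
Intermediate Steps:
D = 144 (D = (-12)**2 = 144)
v(q) = -4 + 2*q**2 (v(q) = -2 + ((q**2 + q*q) - 2) = -2 + ((q**2 + q**2) - 2) = -2 + (2*q**2 - 2) = -2 + (-2 + 2*q**2) = -4 + 2*q**2)
369 + (128/D)*v(O) = 369 + (128/144)*(-4 + 2*(-2)**2) = 369 + (128*(1/144))*(-4 + 2*4) = 369 + 8*(-4 + 8)/9 = 369 + (8/9)*4 = 369 + 32/9 = 3353/9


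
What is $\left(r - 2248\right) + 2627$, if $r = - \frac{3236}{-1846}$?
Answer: $\frac{351435}{923} \approx 380.75$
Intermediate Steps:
$r = \frac{1618}{923}$ ($r = \left(-3236\right) \left(- \frac{1}{1846}\right) = \frac{1618}{923} \approx 1.753$)
$\left(r - 2248\right) + 2627 = \left(\frac{1618}{923} - 2248\right) + 2627 = - \frac{2073286}{923} + 2627 = \frac{351435}{923}$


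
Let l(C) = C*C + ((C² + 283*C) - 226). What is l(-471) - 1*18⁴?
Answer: 205187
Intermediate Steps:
l(C) = -226 + 2*C² + 283*C (l(C) = C² + (-226 + C² + 283*C) = -226 + 2*C² + 283*C)
l(-471) - 1*18⁴ = (-226 + 2*(-471)² + 283*(-471)) - 1*18⁴ = (-226 + 2*221841 - 133293) - 1*104976 = (-226 + 443682 - 133293) - 104976 = 310163 - 104976 = 205187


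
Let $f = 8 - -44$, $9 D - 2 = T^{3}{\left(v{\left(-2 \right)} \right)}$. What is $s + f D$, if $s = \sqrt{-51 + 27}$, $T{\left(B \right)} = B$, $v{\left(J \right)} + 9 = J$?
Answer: $- \frac{23036}{3} + 2 i \sqrt{6} \approx -7678.7 + 4.899 i$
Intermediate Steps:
$v{\left(J \right)} = -9 + J$
$D = - \frac{443}{3}$ ($D = \frac{2}{9} + \frac{\left(-9 - 2\right)^{3}}{9} = \frac{2}{9} + \frac{\left(-11\right)^{3}}{9} = \frac{2}{9} + \frac{1}{9} \left(-1331\right) = \frac{2}{9} - \frac{1331}{9} = - \frac{443}{3} \approx -147.67$)
$s = 2 i \sqrt{6}$ ($s = \sqrt{-24} = 2 i \sqrt{6} \approx 4.899 i$)
$f = 52$ ($f = 8 + 44 = 52$)
$s + f D = 2 i \sqrt{6} + 52 \left(- \frac{443}{3}\right) = 2 i \sqrt{6} - \frac{23036}{3} = - \frac{23036}{3} + 2 i \sqrt{6}$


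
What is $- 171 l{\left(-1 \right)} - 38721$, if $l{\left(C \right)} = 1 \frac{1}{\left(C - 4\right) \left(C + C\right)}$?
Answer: $- \frac{387381}{10} \approx -38738.0$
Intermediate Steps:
$l{\left(C \right)} = \frac{1}{2 C \left(-4 + C\right)}$ ($l{\left(C \right)} = 1 \frac{1}{\left(-4 + C\right) 2 C} = 1 \frac{1}{2 C \left(-4 + C\right)} = \frac{1}{2 C \left(-4 + C\right)}$)
$- 171 l{\left(-1 \right)} - 38721 = - 171 \frac{1}{2 \left(-1\right) \left(-4 - 1\right)} - 38721 = - 171 \cdot \frac{1}{2} \left(-1\right) \frac{1}{-5} - 38721 = - 171 \cdot \frac{1}{2} \left(-1\right) \left(- \frac{1}{5}\right) - 38721 = \left(-171\right) \frac{1}{10} - 38721 = - \frac{171}{10} - 38721 = - \frac{387381}{10}$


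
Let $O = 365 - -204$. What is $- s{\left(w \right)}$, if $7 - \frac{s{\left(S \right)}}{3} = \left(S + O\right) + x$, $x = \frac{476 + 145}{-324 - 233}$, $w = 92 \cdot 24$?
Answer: $\frac{4626807}{557} \approx 8306.7$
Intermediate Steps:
$w = 2208$
$O = 569$ ($O = 365 + 204 = 569$)
$x = - \frac{621}{557}$ ($x = \frac{621}{-557} = 621 \left(- \frac{1}{557}\right) = - \frac{621}{557} \approx -1.1149$)
$s{\left(S \right)} = - \frac{937239}{557} - 3 S$ ($s{\left(S \right)} = 21 - 3 \left(\left(S + 569\right) - \frac{621}{557}\right) = 21 - 3 \left(\left(569 + S\right) - \frac{621}{557}\right) = 21 - 3 \left(\frac{316312}{557} + S\right) = 21 - \left(\frac{948936}{557} + 3 S\right) = - \frac{937239}{557} - 3 S$)
$- s{\left(w \right)} = - (- \frac{937239}{557} - 6624) = \left(-1\right) \left(- \frac{4626807}{557}\right) = \frac{4626807}{557}$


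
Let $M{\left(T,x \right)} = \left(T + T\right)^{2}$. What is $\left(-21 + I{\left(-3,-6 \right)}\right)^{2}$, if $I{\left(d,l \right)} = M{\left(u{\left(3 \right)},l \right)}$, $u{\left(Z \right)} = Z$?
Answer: $225$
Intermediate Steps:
$M{\left(T,x \right)} = 4 T^{2}$ ($M{\left(T,x \right)} = \left(2 T\right)^{2} = 4 T^{2}$)
$I{\left(d,l \right)} = 36$ ($I{\left(d,l \right)} = 4 \cdot 3^{2} = 4 \cdot 9 = 36$)
$\left(-21 + I{\left(-3,-6 \right)}\right)^{2} = \left(-21 + 36\right)^{2} = 15^{2} = 225$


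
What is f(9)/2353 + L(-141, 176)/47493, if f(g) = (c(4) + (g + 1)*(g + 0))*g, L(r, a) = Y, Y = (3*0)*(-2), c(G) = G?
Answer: 846/2353 ≈ 0.35954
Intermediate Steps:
Y = 0 (Y = 0*(-2) = 0)
L(r, a) = 0
f(g) = g*(4 + g*(1 + g)) (f(g) = (4 + (g + 1)*(g + 0))*g = (4 + (1 + g)*g)*g = (4 + g*(1 + g))*g = g*(4 + g*(1 + g)))
f(9)/2353 + L(-141, 176)/47493 = (9*(4 + 9 + 9**2))/2353 + 0/47493 = (9*(4 + 9 + 81))*(1/2353) + 0*(1/47493) = (9*94)*(1/2353) + 0 = 846*(1/2353) + 0 = 846/2353 + 0 = 846/2353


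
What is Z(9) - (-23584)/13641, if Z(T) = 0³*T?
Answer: 23584/13641 ≈ 1.7289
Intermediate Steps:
Z(T) = 0 (Z(T) = 0*T = 0)
Z(9) - (-23584)/13641 = 0 - (-23584)/13641 = 0 - 1*(-23584/13641) = 0 + 23584/13641 = 23584/13641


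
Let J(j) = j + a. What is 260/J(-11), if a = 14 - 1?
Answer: 130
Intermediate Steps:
a = 13
J(j) = 13 + j (J(j) = j + 13 = 13 + j)
260/J(-11) = 260/(13 - 11) = 260/2 = 260*(½) = 130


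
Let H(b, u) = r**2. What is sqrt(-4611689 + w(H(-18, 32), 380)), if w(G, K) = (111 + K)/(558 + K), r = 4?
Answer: I*sqrt(4057566435958)/938 ≈ 2147.5*I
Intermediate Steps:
H(b, u) = 16 (H(b, u) = 4**2 = 16)
w(G, K) = (111 + K)/(558 + K)
sqrt(-4611689 + w(H(-18, 32), 380)) = sqrt(-4611689 + (111 + 380)/(558 + 380)) = sqrt(-4611689 + 491/938) = sqrt(-4325763791/938) = I*sqrt(4057566435958)/938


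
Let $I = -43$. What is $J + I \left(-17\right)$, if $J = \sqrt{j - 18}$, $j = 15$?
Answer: $731 + i \sqrt{3} \approx 731.0 + 1.732 i$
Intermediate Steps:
$J = i \sqrt{3}$ ($J = \sqrt{15 - 18} = \sqrt{-3} = i \sqrt{3} \approx 1.732 i$)
$J + I \left(-17\right) = i \sqrt{3} - -731 = i \sqrt{3} + 731 = 731 + i \sqrt{3}$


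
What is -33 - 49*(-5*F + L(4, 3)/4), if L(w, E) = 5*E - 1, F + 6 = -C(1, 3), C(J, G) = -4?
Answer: -1389/2 ≈ -694.50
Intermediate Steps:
F = -2 (F = -6 - 1*(-4) = -6 + 4 = -2)
L(w, E) = -1 + 5*E
-33 - 49*(-5*F + L(4, 3)/4) = -33 - 49*(-5*(-2) + (-1 + 5*3)/4) = -33 - 49*(10 + (-1 + 15)*(¼)) = -33 - 49*(10 + 14*(¼)) = -33 - 49*(10 + 7/2) = -33 - 49*27/2 = -33 - 1323/2 = -1389/2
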